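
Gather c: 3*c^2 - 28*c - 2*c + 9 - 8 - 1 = 3*c^2 - 30*c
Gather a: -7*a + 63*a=56*a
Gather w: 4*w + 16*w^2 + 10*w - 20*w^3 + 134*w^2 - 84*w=-20*w^3 + 150*w^2 - 70*w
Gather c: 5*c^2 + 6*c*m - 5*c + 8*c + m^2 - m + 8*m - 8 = 5*c^2 + c*(6*m + 3) + m^2 + 7*m - 8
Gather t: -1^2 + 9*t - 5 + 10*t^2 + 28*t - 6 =10*t^2 + 37*t - 12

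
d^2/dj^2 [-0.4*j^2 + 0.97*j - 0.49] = -0.800000000000000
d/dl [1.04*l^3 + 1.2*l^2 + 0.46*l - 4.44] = 3.12*l^2 + 2.4*l + 0.46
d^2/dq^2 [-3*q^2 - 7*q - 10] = -6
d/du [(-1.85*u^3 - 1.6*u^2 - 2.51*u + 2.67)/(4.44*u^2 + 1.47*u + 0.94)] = (-8.21400000000001*u^4 - 5.439*u^3 + 3.5754*u^2 - 26.7176*u - 6.2843)/(19.7136*u^4 + 13.0536*u^3 + 10.5081*u^2 + 2.7636*u + 0.8836)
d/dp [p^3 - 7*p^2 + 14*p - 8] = 3*p^2 - 14*p + 14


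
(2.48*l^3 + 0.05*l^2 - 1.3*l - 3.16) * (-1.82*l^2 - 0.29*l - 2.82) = -4.5136*l^5 - 0.8102*l^4 - 4.6421*l^3 + 5.9872*l^2 + 4.5824*l + 8.9112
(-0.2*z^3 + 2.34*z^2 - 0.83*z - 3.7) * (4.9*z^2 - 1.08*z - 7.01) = -0.98*z^5 + 11.682*z^4 - 5.1922*z^3 - 33.637*z^2 + 9.8143*z + 25.937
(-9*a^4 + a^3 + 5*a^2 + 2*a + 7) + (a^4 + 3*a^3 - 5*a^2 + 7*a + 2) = -8*a^4 + 4*a^3 + 9*a + 9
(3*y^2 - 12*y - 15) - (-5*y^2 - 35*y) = 8*y^2 + 23*y - 15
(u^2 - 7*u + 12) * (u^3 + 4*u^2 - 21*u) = u^5 - 3*u^4 - 37*u^3 + 195*u^2 - 252*u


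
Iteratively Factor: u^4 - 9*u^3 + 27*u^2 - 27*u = (u - 3)*(u^3 - 6*u^2 + 9*u) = u*(u - 3)*(u^2 - 6*u + 9) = u*(u - 3)^2*(u - 3)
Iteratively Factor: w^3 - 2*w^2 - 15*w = (w - 5)*(w^2 + 3*w) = w*(w - 5)*(w + 3)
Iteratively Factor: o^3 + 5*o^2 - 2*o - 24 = (o - 2)*(o^2 + 7*o + 12) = (o - 2)*(o + 3)*(o + 4)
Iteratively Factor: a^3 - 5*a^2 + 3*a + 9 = (a - 3)*(a^2 - 2*a - 3) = (a - 3)*(a + 1)*(a - 3)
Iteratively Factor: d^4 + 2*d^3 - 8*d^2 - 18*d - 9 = (d - 3)*(d^3 + 5*d^2 + 7*d + 3) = (d - 3)*(d + 3)*(d^2 + 2*d + 1) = (d - 3)*(d + 1)*(d + 3)*(d + 1)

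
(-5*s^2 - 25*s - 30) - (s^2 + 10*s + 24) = -6*s^2 - 35*s - 54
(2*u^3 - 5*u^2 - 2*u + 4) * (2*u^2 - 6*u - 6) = 4*u^5 - 22*u^4 + 14*u^3 + 50*u^2 - 12*u - 24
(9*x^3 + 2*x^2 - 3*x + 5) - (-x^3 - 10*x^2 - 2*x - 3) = 10*x^3 + 12*x^2 - x + 8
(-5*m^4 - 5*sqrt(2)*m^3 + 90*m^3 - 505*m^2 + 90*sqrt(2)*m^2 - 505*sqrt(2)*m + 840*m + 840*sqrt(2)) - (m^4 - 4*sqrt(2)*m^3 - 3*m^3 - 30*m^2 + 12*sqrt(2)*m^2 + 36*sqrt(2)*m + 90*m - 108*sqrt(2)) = -6*m^4 - sqrt(2)*m^3 + 93*m^3 - 475*m^2 + 78*sqrt(2)*m^2 - 541*sqrt(2)*m + 750*m + 948*sqrt(2)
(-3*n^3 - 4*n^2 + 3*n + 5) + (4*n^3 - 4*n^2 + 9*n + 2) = n^3 - 8*n^2 + 12*n + 7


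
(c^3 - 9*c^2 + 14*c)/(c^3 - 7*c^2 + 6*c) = (c^2 - 9*c + 14)/(c^2 - 7*c + 6)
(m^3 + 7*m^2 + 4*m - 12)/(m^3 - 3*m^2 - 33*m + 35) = (m^2 + 8*m + 12)/(m^2 - 2*m - 35)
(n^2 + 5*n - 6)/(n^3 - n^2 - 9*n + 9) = (n + 6)/(n^2 - 9)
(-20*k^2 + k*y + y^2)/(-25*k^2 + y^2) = (-4*k + y)/(-5*k + y)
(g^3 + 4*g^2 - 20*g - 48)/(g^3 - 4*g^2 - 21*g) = (-g^3 - 4*g^2 + 20*g + 48)/(g*(-g^2 + 4*g + 21))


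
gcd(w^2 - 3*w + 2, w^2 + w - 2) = w - 1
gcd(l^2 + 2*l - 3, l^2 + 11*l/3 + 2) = l + 3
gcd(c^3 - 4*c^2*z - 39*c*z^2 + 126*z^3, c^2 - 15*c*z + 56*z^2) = -c + 7*z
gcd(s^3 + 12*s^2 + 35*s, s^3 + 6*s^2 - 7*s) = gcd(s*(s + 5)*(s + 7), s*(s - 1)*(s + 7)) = s^2 + 7*s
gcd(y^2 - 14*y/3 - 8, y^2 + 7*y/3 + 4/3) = y + 4/3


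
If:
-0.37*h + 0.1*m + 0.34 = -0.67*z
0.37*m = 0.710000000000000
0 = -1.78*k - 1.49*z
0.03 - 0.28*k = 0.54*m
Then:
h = 9.21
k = -3.59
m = 1.92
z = 4.29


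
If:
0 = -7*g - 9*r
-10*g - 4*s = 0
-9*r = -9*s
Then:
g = 0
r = 0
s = 0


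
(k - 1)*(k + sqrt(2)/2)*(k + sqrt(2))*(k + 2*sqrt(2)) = k^4 - k^3 + 7*sqrt(2)*k^3/2 - 7*sqrt(2)*k^2/2 + 7*k^2 - 7*k + 2*sqrt(2)*k - 2*sqrt(2)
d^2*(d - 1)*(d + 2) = d^4 + d^3 - 2*d^2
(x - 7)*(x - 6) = x^2 - 13*x + 42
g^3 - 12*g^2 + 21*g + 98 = (g - 7)^2*(g + 2)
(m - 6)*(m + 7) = m^2 + m - 42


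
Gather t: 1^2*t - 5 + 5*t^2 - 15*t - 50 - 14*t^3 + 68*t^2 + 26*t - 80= -14*t^3 + 73*t^2 + 12*t - 135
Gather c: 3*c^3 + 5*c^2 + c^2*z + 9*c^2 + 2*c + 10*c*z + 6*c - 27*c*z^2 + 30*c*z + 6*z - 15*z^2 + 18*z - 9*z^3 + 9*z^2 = 3*c^3 + c^2*(z + 14) + c*(-27*z^2 + 40*z + 8) - 9*z^3 - 6*z^2 + 24*z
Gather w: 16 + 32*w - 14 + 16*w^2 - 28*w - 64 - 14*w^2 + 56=2*w^2 + 4*w - 6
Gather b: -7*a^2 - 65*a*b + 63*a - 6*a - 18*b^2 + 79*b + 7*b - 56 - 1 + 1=-7*a^2 + 57*a - 18*b^2 + b*(86 - 65*a) - 56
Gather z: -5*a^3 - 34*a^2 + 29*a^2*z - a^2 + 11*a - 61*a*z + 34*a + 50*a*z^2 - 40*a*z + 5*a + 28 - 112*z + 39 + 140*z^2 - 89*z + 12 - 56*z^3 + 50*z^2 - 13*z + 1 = -5*a^3 - 35*a^2 + 50*a - 56*z^3 + z^2*(50*a + 190) + z*(29*a^2 - 101*a - 214) + 80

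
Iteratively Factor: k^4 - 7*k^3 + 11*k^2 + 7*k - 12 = (k - 3)*(k^3 - 4*k^2 - k + 4) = (k - 3)*(k - 1)*(k^2 - 3*k - 4) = (k - 3)*(k - 1)*(k + 1)*(k - 4)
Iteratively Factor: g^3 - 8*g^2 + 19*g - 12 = (g - 4)*(g^2 - 4*g + 3) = (g - 4)*(g - 3)*(g - 1)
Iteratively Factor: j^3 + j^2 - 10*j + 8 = (j - 2)*(j^2 + 3*j - 4) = (j - 2)*(j + 4)*(j - 1)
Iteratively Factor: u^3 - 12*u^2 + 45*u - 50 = (u - 2)*(u^2 - 10*u + 25) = (u - 5)*(u - 2)*(u - 5)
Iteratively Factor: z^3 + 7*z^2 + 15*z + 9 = (z + 1)*(z^2 + 6*z + 9) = (z + 1)*(z + 3)*(z + 3)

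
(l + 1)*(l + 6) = l^2 + 7*l + 6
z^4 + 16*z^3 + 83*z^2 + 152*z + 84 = (z + 1)*(z + 2)*(z + 6)*(z + 7)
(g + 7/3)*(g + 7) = g^2 + 28*g/3 + 49/3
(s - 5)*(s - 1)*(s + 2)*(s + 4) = s^4 - 23*s^2 - 18*s + 40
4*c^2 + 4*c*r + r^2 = (2*c + r)^2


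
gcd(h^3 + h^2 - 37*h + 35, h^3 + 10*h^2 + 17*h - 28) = h^2 + 6*h - 7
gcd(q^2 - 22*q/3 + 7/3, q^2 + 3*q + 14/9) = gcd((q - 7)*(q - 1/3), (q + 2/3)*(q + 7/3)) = 1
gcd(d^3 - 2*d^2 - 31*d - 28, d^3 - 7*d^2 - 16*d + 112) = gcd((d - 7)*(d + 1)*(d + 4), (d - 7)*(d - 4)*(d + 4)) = d^2 - 3*d - 28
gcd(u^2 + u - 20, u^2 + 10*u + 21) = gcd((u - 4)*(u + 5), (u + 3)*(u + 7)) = 1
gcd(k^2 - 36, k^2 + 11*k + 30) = k + 6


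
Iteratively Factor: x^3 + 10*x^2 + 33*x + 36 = (x + 4)*(x^2 + 6*x + 9) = (x + 3)*(x + 4)*(x + 3)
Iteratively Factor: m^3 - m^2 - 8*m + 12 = (m + 3)*(m^2 - 4*m + 4) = (m - 2)*(m + 3)*(m - 2)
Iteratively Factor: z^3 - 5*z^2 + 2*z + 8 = (z - 4)*(z^2 - z - 2) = (z - 4)*(z + 1)*(z - 2)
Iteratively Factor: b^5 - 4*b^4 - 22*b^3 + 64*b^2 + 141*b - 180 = (b - 1)*(b^4 - 3*b^3 - 25*b^2 + 39*b + 180) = (b - 1)*(b + 3)*(b^3 - 6*b^2 - 7*b + 60) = (b - 1)*(b + 3)^2*(b^2 - 9*b + 20) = (b - 5)*(b - 1)*(b + 3)^2*(b - 4)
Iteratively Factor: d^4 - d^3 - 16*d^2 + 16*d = (d - 4)*(d^3 + 3*d^2 - 4*d) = d*(d - 4)*(d^2 + 3*d - 4) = d*(d - 4)*(d - 1)*(d + 4)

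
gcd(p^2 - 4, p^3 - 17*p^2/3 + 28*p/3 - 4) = p - 2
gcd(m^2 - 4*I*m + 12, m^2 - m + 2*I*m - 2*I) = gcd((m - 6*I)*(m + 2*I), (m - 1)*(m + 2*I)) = m + 2*I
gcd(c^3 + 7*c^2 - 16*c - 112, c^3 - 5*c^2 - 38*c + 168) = c - 4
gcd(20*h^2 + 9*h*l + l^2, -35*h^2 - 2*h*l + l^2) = 5*h + l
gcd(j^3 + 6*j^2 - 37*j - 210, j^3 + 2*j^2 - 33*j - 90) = j^2 - j - 30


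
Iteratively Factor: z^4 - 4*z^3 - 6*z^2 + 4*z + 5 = (z - 5)*(z^3 + z^2 - z - 1) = (z - 5)*(z - 1)*(z^2 + 2*z + 1) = (z - 5)*(z - 1)*(z + 1)*(z + 1)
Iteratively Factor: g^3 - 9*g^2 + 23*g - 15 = (g - 3)*(g^2 - 6*g + 5) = (g - 3)*(g - 1)*(g - 5)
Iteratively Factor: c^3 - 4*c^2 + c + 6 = (c - 2)*(c^2 - 2*c - 3) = (c - 3)*(c - 2)*(c + 1)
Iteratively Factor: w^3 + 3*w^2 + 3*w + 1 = (w + 1)*(w^2 + 2*w + 1) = (w + 1)^2*(w + 1)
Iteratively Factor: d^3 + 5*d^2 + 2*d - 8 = (d + 4)*(d^2 + d - 2) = (d - 1)*(d + 4)*(d + 2)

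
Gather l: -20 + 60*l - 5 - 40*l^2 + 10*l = -40*l^2 + 70*l - 25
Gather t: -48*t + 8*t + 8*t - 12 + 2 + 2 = -32*t - 8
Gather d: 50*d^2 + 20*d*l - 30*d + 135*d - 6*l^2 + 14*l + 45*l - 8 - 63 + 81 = 50*d^2 + d*(20*l + 105) - 6*l^2 + 59*l + 10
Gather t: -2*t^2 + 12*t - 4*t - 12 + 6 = -2*t^2 + 8*t - 6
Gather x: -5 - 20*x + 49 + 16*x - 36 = 8 - 4*x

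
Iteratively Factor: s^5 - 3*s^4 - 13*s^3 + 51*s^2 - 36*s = (s + 4)*(s^4 - 7*s^3 + 15*s^2 - 9*s) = (s - 3)*(s + 4)*(s^3 - 4*s^2 + 3*s) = s*(s - 3)*(s + 4)*(s^2 - 4*s + 3) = s*(s - 3)*(s - 1)*(s + 4)*(s - 3)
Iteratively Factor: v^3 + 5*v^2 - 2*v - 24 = (v + 3)*(v^2 + 2*v - 8) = (v + 3)*(v + 4)*(v - 2)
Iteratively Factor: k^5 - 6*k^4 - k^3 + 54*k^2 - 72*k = (k)*(k^4 - 6*k^3 - k^2 + 54*k - 72) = k*(k - 3)*(k^3 - 3*k^2 - 10*k + 24) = k*(k - 3)*(k + 3)*(k^2 - 6*k + 8) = k*(k - 4)*(k - 3)*(k + 3)*(k - 2)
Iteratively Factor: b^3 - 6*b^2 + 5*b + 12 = (b - 3)*(b^2 - 3*b - 4) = (b - 4)*(b - 3)*(b + 1)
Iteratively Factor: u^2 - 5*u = (u)*(u - 5)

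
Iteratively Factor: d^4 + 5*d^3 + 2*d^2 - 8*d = (d)*(d^3 + 5*d^2 + 2*d - 8) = d*(d + 4)*(d^2 + d - 2) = d*(d - 1)*(d + 4)*(d + 2)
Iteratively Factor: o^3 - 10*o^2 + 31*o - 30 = (o - 5)*(o^2 - 5*o + 6) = (o - 5)*(o - 3)*(o - 2)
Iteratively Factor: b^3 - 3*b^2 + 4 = (b - 2)*(b^2 - b - 2) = (b - 2)*(b + 1)*(b - 2)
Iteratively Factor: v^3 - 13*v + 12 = (v + 4)*(v^2 - 4*v + 3) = (v - 1)*(v + 4)*(v - 3)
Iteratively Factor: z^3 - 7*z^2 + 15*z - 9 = (z - 1)*(z^2 - 6*z + 9) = (z - 3)*(z - 1)*(z - 3)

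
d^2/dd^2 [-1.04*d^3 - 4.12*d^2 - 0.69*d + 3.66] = -6.24*d - 8.24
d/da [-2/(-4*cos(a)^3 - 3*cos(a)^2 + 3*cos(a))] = 12*(sin(2*a) + sin(3*a))/((cos(2*a) + 1)*(3*cos(a) + 2*cos(2*a) - 1)^2)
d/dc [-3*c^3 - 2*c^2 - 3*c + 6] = -9*c^2 - 4*c - 3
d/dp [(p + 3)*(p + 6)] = 2*p + 9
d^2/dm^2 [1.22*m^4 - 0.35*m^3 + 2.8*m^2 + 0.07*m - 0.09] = 14.64*m^2 - 2.1*m + 5.6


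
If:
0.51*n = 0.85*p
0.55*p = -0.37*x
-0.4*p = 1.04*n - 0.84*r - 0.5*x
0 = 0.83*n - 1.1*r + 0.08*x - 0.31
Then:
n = -0.21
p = -0.12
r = -0.42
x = 0.18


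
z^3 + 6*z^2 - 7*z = z*(z - 1)*(z + 7)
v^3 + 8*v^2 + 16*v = v*(v + 4)^2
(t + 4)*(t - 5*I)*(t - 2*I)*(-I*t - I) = -I*t^4 - 7*t^3 - 5*I*t^3 - 35*t^2 + 6*I*t^2 - 28*t + 50*I*t + 40*I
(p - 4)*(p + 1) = p^2 - 3*p - 4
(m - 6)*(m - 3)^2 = m^3 - 12*m^2 + 45*m - 54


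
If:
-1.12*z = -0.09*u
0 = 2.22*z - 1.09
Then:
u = 6.11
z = 0.49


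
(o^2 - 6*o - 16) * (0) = 0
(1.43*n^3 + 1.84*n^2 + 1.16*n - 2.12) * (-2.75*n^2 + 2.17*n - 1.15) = -3.9325*n^5 - 1.9569*n^4 - 0.8417*n^3 + 6.2312*n^2 - 5.9344*n + 2.438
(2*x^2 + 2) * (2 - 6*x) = -12*x^3 + 4*x^2 - 12*x + 4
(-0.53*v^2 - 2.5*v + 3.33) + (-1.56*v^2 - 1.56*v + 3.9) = -2.09*v^2 - 4.06*v + 7.23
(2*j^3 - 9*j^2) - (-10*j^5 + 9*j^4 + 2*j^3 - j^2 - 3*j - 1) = 10*j^5 - 9*j^4 - 8*j^2 + 3*j + 1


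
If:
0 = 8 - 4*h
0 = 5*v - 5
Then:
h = 2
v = 1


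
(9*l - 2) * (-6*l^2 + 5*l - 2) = -54*l^3 + 57*l^2 - 28*l + 4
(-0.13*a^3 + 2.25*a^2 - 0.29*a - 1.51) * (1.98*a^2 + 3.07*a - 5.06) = -0.2574*a^5 + 4.0559*a^4 + 6.9911*a^3 - 15.2651*a^2 - 3.1683*a + 7.6406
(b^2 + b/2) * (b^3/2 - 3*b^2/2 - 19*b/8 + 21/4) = b^5/2 - 5*b^4/4 - 25*b^3/8 + 65*b^2/16 + 21*b/8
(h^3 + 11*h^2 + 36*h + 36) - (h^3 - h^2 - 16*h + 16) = 12*h^2 + 52*h + 20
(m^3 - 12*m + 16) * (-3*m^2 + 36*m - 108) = -3*m^5 + 36*m^4 - 72*m^3 - 480*m^2 + 1872*m - 1728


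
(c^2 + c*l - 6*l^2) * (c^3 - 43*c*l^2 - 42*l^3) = c^5 + c^4*l - 49*c^3*l^2 - 85*c^2*l^3 + 216*c*l^4 + 252*l^5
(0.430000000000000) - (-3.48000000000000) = 3.91000000000000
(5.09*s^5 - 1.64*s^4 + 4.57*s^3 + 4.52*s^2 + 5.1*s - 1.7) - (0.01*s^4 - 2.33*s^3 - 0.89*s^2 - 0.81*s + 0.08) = 5.09*s^5 - 1.65*s^4 + 6.9*s^3 + 5.41*s^2 + 5.91*s - 1.78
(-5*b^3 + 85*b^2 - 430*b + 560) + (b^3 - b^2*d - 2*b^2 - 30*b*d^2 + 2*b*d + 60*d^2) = -4*b^3 - b^2*d + 83*b^2 - 30*b*d^2 + 2*b*d - 430*b + 60*d^2 + 560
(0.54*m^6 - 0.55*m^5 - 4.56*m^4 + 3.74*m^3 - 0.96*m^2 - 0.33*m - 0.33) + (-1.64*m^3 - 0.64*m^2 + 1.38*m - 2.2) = 0.54*m^6 - 0.55*m^5 - 4.56*m^4 + 2.1*m^3 - 1.6*m^2 + 1.05*m - 2.53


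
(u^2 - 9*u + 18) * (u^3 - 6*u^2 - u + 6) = u^5 - 15*u^4 + 71*u^3 - 93*u^2 - 72*u + 108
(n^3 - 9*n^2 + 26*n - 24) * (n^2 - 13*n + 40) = n^5 - 22*n^4 + 183*n^3 - 722*n^2 + 1352*n - 960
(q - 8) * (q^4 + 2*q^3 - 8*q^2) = q^5 - 6*q^4 - 24*q^3 + 64*q^2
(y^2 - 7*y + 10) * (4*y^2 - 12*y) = 4*y^4 - 40*y^3 + 124*y^2 - 120*y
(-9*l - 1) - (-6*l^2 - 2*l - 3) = 6*l^2 - 7*l + 2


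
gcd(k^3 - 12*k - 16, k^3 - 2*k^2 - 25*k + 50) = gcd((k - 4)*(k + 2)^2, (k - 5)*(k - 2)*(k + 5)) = 1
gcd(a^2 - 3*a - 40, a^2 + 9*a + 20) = a + 5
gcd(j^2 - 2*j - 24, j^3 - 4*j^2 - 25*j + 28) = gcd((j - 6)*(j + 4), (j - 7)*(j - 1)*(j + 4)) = j + 4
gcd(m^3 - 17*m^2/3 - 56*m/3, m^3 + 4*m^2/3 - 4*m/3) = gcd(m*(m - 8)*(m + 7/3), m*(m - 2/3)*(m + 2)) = m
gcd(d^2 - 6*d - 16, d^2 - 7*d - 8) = d - 8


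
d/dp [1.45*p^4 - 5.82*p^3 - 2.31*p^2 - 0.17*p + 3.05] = 5.8*p^3 - 17.46*p^2 - 4.62*p - 0.17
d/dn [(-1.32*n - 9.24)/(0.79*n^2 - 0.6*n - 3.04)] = (1.0428*n^2 + 14.5992*n - 1.5312)/(0.6241*n^4 - 0.948*n^3 - 4.4432*n^2 + 3.648*n + 9.2416)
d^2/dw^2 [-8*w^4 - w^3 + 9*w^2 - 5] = -96*w^2 - 6*w + 18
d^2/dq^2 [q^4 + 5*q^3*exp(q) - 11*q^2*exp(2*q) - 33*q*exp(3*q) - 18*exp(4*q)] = 5*q^3*exp(q) - 44*q^2*exp(2*q) + 30*q^2*exp(q) + 12*q^2 - 297*q*exp(3*q) - 88*q*exp(2*q) + 30*q*exp(q) - 288*exp(4*q) - 198*exp(3*q) - 22*exp(2*q)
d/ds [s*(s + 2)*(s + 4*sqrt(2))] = 3*s^2 + 4*s + 8*sqrt(2)*s + 8*sqrt(2)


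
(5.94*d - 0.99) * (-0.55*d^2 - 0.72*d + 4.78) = -3.267*d^3 - 3.7323*d^2 + 29.106*d - 4.7322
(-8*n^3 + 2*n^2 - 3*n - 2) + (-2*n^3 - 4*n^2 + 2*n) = -10*n^3 - 2*n^2 - n - 2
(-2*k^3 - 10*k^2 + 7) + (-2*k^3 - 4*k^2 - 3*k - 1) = -4*k^3 - 14*k^2 - 3*k + 6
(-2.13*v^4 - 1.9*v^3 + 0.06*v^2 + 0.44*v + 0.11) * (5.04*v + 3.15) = -10.7352*v^5 - 16.2855*v^4 - 5.6826*v^3 + 2.4066*v^2 + 1.9404*v + 0.3465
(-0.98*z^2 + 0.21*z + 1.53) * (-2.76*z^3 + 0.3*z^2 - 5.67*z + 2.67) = 2.7048*z^5 - 0.8736*z^4 + 1.3968*z^3 - 3.3483*z^2 - 8.1144*z + 4.0851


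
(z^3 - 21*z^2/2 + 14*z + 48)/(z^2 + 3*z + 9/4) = 2*(z^2 - 12*z + 32)/(2*z + 3)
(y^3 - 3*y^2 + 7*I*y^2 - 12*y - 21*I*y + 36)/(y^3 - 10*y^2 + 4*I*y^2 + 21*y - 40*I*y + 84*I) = (y + 3*I)/(y - 7)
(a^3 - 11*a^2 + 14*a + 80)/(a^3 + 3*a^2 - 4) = (a^2 - 13*a + 40)/(a^2 + a - 2)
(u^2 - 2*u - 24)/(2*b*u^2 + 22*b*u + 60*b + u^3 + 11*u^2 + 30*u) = (u^2 - 2*u - 24)/(2*b*u^2 + 22*b*u + 60*b + u^3 + 11*u^2 + 30*u)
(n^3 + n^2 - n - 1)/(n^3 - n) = (n + 1)/n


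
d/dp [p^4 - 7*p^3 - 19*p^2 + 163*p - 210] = 4*p^3 - 21*p^2 - 38*p + 163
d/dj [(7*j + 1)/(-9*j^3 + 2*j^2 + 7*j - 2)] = (126*j^3 + 13*j^2 - 4*j - 21)/(81*j^6 - 36*j^5 - 122*j^4 + 64*j^3 + 41*j^2 - 28*j + 4)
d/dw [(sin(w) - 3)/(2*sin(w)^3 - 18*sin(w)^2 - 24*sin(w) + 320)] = (-sin(w)^3 + 9*sin(w)^2 - 27*sin(w) + 62)*cos(w)/((sin(w) - 8)^2*(sin(w) - 5)^2*(sin(w) + 4)^2)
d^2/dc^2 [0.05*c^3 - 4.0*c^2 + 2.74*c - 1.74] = 0.3*c - 8.0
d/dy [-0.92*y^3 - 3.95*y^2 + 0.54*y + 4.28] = -2.76*y^2 - 7.9*y + 0.54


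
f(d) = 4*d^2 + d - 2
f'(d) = 8*d + 1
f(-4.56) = 76.61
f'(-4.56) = -35.48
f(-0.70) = -0.74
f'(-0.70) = -4.60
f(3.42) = 48.21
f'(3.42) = 28.36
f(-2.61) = 22.64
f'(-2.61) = -19.88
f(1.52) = 8.76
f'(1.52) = 13.16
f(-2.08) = 13.23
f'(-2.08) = -15.64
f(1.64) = 10.40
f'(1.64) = 14.12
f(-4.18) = 63.71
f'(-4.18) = -32.44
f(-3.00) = 31.00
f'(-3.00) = -23.00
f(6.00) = 148.00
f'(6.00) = 49.00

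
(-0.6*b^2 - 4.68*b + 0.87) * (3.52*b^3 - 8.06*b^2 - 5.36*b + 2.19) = -2.112*b^5 - 11.6376*b^4 + 43.9992*b^3 + 16.7586*b^2 - 14.9124*b + 1.9053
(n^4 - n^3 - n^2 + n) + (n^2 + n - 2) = n^4 - n^3 + 2*n - 2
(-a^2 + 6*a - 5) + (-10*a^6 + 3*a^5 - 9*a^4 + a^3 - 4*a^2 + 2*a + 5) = -10*a^6 + 3*a^5 - 9*a^4 + a^3 - 5*a^2 + 8*a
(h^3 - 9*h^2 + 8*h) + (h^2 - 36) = h^3 - 8*h^2 + 8*h - 36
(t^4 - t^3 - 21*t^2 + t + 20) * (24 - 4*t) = -4*t^5 + 28*t^4 + 60*t^3 - 508*t^2 - 56*t + 480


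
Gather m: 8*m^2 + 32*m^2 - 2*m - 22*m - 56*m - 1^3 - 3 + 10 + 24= 40*m^2 - 80*m + 30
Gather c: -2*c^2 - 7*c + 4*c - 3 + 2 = -2*c^2 - 3*c - 1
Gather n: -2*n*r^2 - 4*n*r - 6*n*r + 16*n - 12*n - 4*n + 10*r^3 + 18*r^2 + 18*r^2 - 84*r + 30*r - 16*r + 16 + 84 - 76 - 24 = n*(-2*r^2 - 10*r) + 10*r^3 + 36*r^2 - 70*r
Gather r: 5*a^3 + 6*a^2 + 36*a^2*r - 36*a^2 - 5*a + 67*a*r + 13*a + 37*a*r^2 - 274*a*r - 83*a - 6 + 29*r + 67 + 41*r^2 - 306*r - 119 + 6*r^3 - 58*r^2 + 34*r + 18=5*a^3 - 30*a^2 - 75*a + 6*r^3 + r^2*(37*a - 17) + r*(36*a^2 - 207*a - 243) - 40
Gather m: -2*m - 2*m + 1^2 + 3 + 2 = 6 - 4*m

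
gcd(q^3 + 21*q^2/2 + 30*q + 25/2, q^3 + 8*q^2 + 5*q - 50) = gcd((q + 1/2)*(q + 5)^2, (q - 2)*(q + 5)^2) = q^2 + 10*q + 25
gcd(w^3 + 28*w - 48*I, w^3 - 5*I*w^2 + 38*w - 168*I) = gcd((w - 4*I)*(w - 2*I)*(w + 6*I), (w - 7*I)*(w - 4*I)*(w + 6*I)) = w^2 + 2*I*w + 24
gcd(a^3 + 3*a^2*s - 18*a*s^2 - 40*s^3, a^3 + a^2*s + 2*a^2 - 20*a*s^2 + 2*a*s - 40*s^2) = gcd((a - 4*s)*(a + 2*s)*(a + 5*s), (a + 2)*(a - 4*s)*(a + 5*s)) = -a^2 - a*s + 20*s^2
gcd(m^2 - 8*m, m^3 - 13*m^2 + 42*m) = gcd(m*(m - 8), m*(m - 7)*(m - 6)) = m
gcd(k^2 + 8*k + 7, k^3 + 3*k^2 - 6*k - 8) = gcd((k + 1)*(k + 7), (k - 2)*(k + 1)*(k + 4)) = k + 1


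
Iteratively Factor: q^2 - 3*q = (q)*(q - 3)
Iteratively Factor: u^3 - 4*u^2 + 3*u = (u - 3)*(u^2 - u) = u*(u - 3)*(u - 1)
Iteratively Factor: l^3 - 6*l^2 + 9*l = (l - 3)*(l^2 - 3*l) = (l - 3)^2*(l)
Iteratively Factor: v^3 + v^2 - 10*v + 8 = (v - 2)*(v^2 + 3*v - 4) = (v - 2)*(v - 1)*(v + 4)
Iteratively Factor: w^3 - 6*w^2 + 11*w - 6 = (w - 2)*(w^2 - 4*w + 3) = (w - 2)*(w - 1)*(w - 3)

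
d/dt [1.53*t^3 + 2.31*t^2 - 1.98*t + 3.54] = 4.59*t^2 + 4.62*t - 1.98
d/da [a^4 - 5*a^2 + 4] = 4*a^3 - 10*a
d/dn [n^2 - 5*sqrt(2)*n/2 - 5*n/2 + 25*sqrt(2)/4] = 2*n - 5*sqrt(2)/2 - 5/2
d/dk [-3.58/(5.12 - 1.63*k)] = -5.8354/(1.63*k - 5.12)^2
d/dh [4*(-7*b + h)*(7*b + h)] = 8*h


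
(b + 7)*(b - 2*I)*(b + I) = b^3 + 7*b^2 - I*b^2 + 2*b - 7*I*b + 14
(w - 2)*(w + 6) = w^2 + 4*w - 12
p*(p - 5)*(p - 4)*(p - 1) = p^4 - 10*p^3 + 29*p^2 - 20*p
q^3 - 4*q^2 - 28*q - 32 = (q - 8)*(q + 2)^2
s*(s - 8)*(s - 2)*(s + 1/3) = s^4 - 29*s^3/3 + 38*s^2/3 + 16*s/3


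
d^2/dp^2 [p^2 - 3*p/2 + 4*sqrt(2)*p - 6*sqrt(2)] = 2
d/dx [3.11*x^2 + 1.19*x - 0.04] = 6.22*x + 1.19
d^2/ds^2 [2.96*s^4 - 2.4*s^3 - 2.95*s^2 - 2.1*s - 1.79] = 35.52*s^2 - 14.4*s - 5.9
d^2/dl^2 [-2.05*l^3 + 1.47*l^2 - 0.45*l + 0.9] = 2.94 - 12.3*l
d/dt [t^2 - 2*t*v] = 2*t - 2*v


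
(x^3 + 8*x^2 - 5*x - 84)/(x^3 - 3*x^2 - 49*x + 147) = (x + 4)/(x - 7)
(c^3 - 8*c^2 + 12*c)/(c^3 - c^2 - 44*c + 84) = c/(c + 7)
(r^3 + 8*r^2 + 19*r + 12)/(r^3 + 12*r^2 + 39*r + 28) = (r + 3)/(r + 7)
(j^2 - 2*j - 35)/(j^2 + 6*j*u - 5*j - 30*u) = (j^2 - 2*j - 35)/(j^2 + 6*j*u - 5*j - 30*u)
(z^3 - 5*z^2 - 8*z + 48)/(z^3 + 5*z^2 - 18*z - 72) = (z - 4)/(z + 6)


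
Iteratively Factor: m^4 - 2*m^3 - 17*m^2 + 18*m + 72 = (m - 3)*(m^3 + m^2 - 14*m - 24) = (m - 4)*(m - 3)*(m^2 + 5*m + 6) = (m - 4)*(m - 3)*(m + 2)*(m + 3)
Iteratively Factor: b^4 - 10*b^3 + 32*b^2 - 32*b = (b - 4)*(b^3 - 6*b^2 + 8*b) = (b - 4)*(b - 2)*(b^2 - 4*b) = b*(b - 4)*(b - 2)*(b - 4)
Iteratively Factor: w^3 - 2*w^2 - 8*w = (w + 2)*(w^2 - 4*w) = w*(w + 2)*(w - 4)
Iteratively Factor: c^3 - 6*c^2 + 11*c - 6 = (c - 1)*(c^2 - 5*c + 6) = (c - 3)*(c - 1)*(c - 2)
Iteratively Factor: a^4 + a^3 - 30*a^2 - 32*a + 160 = (a + 4)*(a^3 - 3*a^2 - 18*a + 40) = (a - 2)*(a + 4)*(a^2 - a - 20) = (a - 5)*(a - 2)*(a + 4)*(a + 4)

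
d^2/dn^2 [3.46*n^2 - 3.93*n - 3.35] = 6.92000000000000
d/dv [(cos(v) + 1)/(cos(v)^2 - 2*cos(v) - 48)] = (cos(v)^2 + 2*cos(v) + 46)*sin(v)/(sin(v)^2 + 2*cos(v) + 47)^2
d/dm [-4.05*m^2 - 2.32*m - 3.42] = -8.1*m - 2.32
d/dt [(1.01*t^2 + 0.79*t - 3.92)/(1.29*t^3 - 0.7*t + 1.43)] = ((2.02*t + 0.79)*(1.29*t^3 - 0.7*t + 1.43) - (3.87*t^2 - 0.7)*(1.01*t^2 + 0.79*t - 3.92))/(1.29*t^3 - 0.7*t + 1.43)^2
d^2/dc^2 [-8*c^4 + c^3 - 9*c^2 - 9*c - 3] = -96*c^2 + 6*c - 18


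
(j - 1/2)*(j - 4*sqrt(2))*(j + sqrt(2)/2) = j^3 - 7*sqrt(2)*j^2/2 - j^2/2 - 4*j + 7*sqrt(2)*j/4 + 2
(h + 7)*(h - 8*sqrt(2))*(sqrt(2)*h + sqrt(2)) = sqrt(2)*h^3 - 16*h^2 + 8*sqrt(2)*h^2 - 128*h + 7*sqrt(2)*h - 112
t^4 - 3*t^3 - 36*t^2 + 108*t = t*(t - 6)*(t - 3)*(t + 6)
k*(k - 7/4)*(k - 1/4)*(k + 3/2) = k^4 - k^3/2 - 41*k^2/16 + 21*k/32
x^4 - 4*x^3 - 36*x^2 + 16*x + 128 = (x - 8)*(x - 2)*(x + 2)*(x + 4)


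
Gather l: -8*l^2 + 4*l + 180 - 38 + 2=-8*l^2 + 4*l + 144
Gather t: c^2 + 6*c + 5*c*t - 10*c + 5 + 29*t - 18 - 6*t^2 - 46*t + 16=c^2 - 4*c - 6*t^2 + t*(5*c - 17) + 3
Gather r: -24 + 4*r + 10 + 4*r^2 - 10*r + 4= 4*r^2 - 6*r - 10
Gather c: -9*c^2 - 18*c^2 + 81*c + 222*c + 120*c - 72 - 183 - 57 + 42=-27*c^2 + 423*c - 270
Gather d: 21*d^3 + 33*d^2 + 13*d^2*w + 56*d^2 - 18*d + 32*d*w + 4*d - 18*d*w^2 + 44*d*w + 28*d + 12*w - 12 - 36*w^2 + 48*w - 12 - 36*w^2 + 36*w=21*d^3 + d^2*(13*w + 89) + d*(-18*w^2 + 76*w + 14) - 72*w^2 + 96*w - 24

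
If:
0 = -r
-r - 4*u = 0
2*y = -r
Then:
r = 0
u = 0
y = 0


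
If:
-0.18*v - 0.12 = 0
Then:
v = -0.67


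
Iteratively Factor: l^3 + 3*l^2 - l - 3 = (l - 1)*(l^2 + 4*l + 3) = (l - 1)*(l + 1)*(l + 3)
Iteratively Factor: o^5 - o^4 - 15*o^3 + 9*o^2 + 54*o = (o)*(o^4 - o^3 - 15*o^2 + 9*o + 54) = o*(o + 3)*(o^3 - 4*o^2 - 3*o + 18) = o*(o + 2)*(o + 3)*(o^2 - 6*o + 9) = o*(o - 3)*(o + 2)*(o + 3)*(o - 3)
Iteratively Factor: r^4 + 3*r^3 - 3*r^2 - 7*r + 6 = (r - 1)*(r^3 + 4*r^2 + r - 6) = (r - 1)*(r + 3)*(r^2 + r - 2) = (r - 1)^2*(r + 3)*(r + 2)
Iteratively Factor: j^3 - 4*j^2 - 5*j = (j - 5)*(j^2 + j) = j*(j - 5)*(j + 1)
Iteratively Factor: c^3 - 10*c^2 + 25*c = (c - 5)*(c^2 - 5*c) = c*(c - 5)*(c - 5)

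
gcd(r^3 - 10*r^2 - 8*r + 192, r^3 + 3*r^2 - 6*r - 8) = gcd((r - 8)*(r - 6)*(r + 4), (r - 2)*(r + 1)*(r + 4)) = r + 4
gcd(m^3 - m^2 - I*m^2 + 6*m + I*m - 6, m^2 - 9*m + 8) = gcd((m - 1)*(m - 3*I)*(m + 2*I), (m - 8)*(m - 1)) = m - 1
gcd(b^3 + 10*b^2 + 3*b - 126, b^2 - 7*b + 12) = b - 3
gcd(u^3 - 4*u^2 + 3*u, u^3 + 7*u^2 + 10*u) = u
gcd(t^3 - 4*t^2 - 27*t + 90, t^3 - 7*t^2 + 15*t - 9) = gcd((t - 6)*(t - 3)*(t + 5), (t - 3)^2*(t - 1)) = t - 3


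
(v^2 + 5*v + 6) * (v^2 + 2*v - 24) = v^4 + 7*v^3 - 8*v^2 - 108*v - 144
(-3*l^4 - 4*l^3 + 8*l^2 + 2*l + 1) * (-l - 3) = 3*l^5 + 13*l^4 + 4*l^3 - 26*l^2 - 7*l - 3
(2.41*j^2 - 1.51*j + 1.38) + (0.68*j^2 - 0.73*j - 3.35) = 3.09*j^2 - 2.24*j - 1.97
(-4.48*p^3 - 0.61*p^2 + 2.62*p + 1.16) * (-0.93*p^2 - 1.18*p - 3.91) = 4.1664*p^5 + 5.8537*p^4 + 15.8*p^3 - 1.7853*p^2 - 11.613*p - 4.5356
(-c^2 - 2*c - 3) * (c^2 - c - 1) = -c^4 - c^3 + 5*c + 3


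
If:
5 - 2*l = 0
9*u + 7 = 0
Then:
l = 5/2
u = -7/9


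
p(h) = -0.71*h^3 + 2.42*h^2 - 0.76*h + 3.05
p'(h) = -2.13*h^2 + 4.84*h - 0.76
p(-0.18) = 3.27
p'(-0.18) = -1.70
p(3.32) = 1.22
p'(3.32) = -8.17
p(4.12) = -8.66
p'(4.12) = -16.97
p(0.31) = 3.03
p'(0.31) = 0.54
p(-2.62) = 34.42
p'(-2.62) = -28.06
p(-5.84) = 231.44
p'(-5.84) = -101.67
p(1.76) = 5.34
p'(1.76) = 1.16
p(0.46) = 3.14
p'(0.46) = 1.02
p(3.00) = 3.38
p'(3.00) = -5.41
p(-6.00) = 248.09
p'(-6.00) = -106.48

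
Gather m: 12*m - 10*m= 2*m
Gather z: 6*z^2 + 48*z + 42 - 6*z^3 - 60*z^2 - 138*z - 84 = -6*z^3 - 54*z^2 - 90*z - 42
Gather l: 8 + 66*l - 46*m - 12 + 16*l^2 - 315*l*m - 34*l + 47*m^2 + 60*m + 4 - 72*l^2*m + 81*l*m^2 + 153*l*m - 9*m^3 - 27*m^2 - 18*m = l^2*(16 - 72*m) + l*(81*m^2 - 162*m + 32) - 9*m^3 + 20*m^2 - 4*m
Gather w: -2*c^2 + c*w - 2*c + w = -2*c^2 - 2*c + w*(c + 1)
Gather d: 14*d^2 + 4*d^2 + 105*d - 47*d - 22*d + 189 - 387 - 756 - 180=18*d^2 + 36*d - 1134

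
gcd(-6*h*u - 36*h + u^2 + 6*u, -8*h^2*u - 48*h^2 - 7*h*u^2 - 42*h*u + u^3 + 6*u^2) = u + 6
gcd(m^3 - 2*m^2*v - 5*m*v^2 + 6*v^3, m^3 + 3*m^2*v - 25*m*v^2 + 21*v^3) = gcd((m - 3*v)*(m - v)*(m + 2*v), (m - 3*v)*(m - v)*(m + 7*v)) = m^2 - 4*m*v + 3*v^2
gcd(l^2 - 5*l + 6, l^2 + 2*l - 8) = l - 2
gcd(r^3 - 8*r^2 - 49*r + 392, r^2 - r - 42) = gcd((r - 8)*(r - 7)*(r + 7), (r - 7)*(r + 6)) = r - 7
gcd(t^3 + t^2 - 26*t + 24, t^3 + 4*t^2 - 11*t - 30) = 1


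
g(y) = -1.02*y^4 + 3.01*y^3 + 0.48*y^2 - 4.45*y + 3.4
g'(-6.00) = 1196.15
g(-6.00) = -1924.70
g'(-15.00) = 15782.90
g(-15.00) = -61618.10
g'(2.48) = -8.76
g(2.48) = 2.64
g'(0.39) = -2.94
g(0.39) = 1.89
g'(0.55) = -1.87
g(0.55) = 1.51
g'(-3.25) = 227.87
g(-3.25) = -194.19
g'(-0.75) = 1.63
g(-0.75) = 5.41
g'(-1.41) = 23.59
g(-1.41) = -1.84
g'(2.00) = 0.95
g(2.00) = 4.18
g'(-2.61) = 127.10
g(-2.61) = -82.57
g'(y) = -4.08*y^3 + 9.03*y^2 + 0.96*y - 4.45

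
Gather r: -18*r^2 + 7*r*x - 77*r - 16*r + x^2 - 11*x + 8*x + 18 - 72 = -18*r^2 + r*(7*x - 93) + x^2 - 3*x - 54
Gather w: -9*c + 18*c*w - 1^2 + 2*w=-9*c + w*(18*c + 2) - 1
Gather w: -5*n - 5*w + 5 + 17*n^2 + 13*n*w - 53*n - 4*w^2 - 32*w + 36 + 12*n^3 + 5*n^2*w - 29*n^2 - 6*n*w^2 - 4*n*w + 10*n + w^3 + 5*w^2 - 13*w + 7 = 12*n^3 - 12*n^2 - 48*n + w^3 + w^2*(1 - 6*n) + w*(5*n^2 + 9*n - 50) + 48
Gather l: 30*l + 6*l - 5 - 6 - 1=36*l - 12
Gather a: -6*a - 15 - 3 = -6*a - 18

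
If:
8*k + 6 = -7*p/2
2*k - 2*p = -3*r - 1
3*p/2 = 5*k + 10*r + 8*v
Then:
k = 168*v/283 - 256/283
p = 100/283 - 384*v/283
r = 143/283 - 368*v/283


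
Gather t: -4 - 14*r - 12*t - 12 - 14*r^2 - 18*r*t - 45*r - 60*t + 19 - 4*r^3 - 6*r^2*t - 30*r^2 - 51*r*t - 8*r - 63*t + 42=-4*r^3 - 44*r^2 - 67*r + t*(-6*r^2 - 69*r - 135) + 45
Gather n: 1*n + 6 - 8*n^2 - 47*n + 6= -8*n^2 - 46*n + 12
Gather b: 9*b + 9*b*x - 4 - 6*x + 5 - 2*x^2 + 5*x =b*(9*x + 9) - 2*x^2 - x + 1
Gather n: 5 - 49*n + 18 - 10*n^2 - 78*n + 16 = -10*n^2 - 127*n + 39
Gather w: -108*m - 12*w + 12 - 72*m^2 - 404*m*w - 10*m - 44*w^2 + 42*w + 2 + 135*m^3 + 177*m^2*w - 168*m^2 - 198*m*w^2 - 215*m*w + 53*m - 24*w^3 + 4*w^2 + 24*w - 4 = 135*m^3 - 240*m^2 - 65*m - 24*w^3 + w^2*(-198*m - 40) + w*(177*m^2 - 619*m + 54) + 10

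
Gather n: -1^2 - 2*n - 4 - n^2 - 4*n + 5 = -n^2 - 6*n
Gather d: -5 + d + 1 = d - 4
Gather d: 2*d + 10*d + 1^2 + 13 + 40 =12*d + 54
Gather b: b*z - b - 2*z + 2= b*(z - 1) - 2*z + 2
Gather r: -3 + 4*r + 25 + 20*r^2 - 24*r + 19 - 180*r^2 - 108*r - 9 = -160*r^2 - 128*r + 32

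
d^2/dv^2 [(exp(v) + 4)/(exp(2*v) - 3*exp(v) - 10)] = (exp(4*v) + 19*exp(3*v) + 24*exp(2*v) + 166*exp(v) - 20)*exp(v)/(exp(6*v) - 9*exp(5*v) - 3*exp(4*v) + 153*exp(3*v) + 30*exp(2*v) - 900*exp(v) - 1000)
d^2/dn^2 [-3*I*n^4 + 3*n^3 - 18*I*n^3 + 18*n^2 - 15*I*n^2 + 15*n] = -36*I*n^2 + n*(18 - 108*I) + 36 - 30*I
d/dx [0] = 0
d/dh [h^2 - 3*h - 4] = 2*h - 3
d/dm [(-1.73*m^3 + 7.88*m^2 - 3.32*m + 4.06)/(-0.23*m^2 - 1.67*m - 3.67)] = (0.3979*m^4 + 5.7782*m^3 + 5.1241*m^2 - 55.9716*m + 18.9646)/(0.0529*m^4 + 0.7682*m^3 + 4.4771*m^2 + 12.2578*m + 13.4689)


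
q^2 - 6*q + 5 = (q - 5)*(q - 1)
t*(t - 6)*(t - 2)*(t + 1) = t^4 - 7*t^3 + 4*t^2 + 12*t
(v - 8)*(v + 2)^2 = v^3 - 4*v^2 - 28*v - 32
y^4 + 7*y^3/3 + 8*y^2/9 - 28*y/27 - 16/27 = (y - 2/3)*(y + 2/3)*(y + 1)*(y + 4/3)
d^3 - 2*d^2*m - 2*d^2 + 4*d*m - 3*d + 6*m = (d - 3)*(d + 1)*(d - 2*m)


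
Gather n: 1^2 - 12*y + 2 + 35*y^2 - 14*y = 35*y^2 - 26*y + 3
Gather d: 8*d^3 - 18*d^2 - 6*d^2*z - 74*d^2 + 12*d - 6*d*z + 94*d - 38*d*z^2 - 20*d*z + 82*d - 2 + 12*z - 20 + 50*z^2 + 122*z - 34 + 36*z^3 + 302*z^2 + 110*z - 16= 8*d^3 + d^2*(-6*z - 92) + d*(-38*z^2 - 26*z + 188) + 36*z^3 + 352*z^2 + 244*z - 72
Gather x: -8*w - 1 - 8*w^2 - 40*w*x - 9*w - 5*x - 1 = -8*w^2 - 17*w + x*(-40*w - 5) - 2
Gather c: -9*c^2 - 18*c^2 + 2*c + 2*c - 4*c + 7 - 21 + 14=-27*c^2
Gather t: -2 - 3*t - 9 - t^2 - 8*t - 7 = -t^2 - 11*t - 18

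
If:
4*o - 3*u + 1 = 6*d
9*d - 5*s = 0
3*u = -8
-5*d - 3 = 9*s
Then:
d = -15/106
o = -261/106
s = -27/106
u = -8/3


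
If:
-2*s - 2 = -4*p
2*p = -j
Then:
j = -s - 1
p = s/2 + 1/2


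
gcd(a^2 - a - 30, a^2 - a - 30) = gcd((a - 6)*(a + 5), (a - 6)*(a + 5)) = a^2 - a - 30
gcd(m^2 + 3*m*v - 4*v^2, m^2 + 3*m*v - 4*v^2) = -m^2 - 3*m*v + 4*v^2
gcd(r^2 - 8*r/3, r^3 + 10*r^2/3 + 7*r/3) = r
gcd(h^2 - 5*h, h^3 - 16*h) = h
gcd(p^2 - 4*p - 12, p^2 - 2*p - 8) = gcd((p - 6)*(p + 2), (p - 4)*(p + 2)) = p + 2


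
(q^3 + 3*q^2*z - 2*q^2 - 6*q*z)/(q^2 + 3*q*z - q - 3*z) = q*(q - 2)/(q - 1)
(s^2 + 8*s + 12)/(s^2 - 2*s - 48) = (s + 2)/(s - 8)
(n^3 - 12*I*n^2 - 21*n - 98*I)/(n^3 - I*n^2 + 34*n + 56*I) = (n - 7*I)/(n + 4*I)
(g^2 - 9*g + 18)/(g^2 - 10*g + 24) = (g - 3)/(g - 4)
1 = 1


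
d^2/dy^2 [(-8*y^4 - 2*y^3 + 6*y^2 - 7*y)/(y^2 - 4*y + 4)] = 2*(-8*y^4 + 64*y^3 - 192*y^2 - 7*y - 4)/(y^4 - 8*y^3 + 24*y^2 - 32*y + 16)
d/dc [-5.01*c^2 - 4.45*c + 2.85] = -10.02*c - 4.45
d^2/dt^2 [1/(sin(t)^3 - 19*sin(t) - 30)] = (9*sin(t)^6 - 50*sin(t)^4 + 270*sin(t)^3 + 475*sin(t)^2 - 750*sin(t) - 722)/(-sin(t)^3 + 19*sin(t) + 30)^3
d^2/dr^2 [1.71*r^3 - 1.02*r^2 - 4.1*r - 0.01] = 10.26*r - 2.04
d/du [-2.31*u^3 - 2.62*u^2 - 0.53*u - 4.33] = -6.93*u^2 - 5.24*u - 0.53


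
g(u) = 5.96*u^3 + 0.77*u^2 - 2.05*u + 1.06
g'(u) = 17.88*u^2 + 1.54*u - 2.05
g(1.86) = 38.26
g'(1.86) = 62.67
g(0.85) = 3.53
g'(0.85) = 12.18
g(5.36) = 929.98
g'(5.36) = 519.89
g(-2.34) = -66.29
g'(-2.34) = 92.25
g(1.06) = 6.85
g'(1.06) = 19.67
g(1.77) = 32.89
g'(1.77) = 56.69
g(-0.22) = 1.48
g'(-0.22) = -1.52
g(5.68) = 1106.43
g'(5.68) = 583.55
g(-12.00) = -10162.34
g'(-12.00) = 2554.19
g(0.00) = 1.06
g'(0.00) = -2.05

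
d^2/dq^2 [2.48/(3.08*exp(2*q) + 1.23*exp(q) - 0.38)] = (2.48*(6.16*exp(q) + 1.23)*(12.32*exp(q) + 2.46)*exp(q) - (30.5536*exp(q) + 3.0504)*(3.08*exp(2*q) + 1.23*exp(q) - 0.38))*exp(q)/(3.08*exp(2*q) + 1.23*exp(q) - 0.38)^3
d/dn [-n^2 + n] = 1 - 2*n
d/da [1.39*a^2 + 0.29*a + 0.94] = 2.78*a + 0.29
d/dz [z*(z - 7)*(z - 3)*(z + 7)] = 4*z^3 - 9*z^2 - 98*z + 147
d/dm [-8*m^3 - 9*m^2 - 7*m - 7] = -24*m^2 - 18*m - 7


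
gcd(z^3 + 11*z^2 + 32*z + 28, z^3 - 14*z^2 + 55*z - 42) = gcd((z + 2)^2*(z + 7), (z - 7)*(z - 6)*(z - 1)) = 1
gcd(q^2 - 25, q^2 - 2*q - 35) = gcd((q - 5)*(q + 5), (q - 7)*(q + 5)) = q + 5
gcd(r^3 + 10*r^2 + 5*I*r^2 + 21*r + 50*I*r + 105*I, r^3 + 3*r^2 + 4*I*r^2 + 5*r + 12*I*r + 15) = r^2 + r*(3 + 5*I) + 15*I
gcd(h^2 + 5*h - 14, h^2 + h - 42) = h + 7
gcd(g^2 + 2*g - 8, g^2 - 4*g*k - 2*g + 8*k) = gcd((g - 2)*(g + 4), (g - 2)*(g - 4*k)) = g - 2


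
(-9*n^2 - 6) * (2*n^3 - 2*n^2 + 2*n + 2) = -18*n^5 + 18*n^4 - 30*n^3 - 6*n^2 - 12*n - 12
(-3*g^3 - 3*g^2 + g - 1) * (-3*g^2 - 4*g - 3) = 9*g^5 + 21*g^4 + 18*g^3 + 8*g^2 + g + 3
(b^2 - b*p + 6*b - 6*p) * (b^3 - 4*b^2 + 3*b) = b^5 - b^4*p + 2*b^4 - 2*b^3*p - 21*b^3 + 21*b^2*p + 18*b^2 - 18*b*p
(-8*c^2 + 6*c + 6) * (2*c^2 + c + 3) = -16*c^4 + 4*c^3 - 6*c^2 + 24*c + 18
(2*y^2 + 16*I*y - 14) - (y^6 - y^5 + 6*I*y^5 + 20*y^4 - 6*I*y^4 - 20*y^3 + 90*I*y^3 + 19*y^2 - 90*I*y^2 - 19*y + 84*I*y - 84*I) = -y^6 + y^5 - 6*I*y^5 - 20*y^4 + 6*I*y^4 + 20*y^3 - 90*I*y^3 - 17*y^2 + 90*I*y^2 + 19*y - 68*I*y - 14 + 84*I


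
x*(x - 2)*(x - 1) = x^3 - 3*x^2 + 2*x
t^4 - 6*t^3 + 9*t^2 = t^2*(t - 3)^2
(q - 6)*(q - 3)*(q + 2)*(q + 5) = q^4 - 2*q^3 - 35*q^2 + 36*q + 180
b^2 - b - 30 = (b - 6)*(b + 5)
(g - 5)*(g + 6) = g^2 + g - 30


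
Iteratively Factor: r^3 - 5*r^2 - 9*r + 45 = (r - 5)*(r^2 - 9) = (r - 5)*(r + 3)*(r - 3)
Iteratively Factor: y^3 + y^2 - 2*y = (y - 1)*(y^2 + 2*y) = y*(y - 1)*(y + 2)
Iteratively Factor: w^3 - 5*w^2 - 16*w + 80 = (w - 5)*(w^2 - 16) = (w - 5)*(w + 4)*(w - 4)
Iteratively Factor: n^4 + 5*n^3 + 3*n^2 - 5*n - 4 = (n + 1)*(n^3 + 4*n^2 - n - 4) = (n - 1)*(n + 1)*(n^2 + 5*n + 4) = (n - 1)*(n + 1)*(n + 4)*(n + 1)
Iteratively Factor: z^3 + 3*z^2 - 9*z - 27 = (z + 3)*(z^2 - 9) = (z + 3)^2*(z - 3)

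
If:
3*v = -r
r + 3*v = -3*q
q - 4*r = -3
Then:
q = 0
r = 3/4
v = -1/4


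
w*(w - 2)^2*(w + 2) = w^4 - 2*w^3 - 4*w^2 + 8*w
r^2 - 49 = (r - 7)*(r + 7)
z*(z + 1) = z^2 + z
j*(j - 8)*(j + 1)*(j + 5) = j^4 - 2*j^3 - 43*j^2 - 40*j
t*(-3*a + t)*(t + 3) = -3*a*t^2 - 9*a*t + t^3 + 3*t^2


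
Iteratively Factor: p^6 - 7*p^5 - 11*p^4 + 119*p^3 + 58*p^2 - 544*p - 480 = (p + 2)*(p^5 - 9*p^4 + 7*p^3 + 105*p^2 - 152*p - 240) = (p + 2)*(p + 3)*(p^4 - 12*p^3 + 43*p^2 - 24*p - 80) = (p - 5)*(p + 2)*(p + 3)*(p^3 - 7*p^2 + 8*p + 16) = (p - 5)*(p - 4)*(p + 2)*(p + 3)*(p^2 - 3*p - 4) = (p - 5)*(p - 4)^2*(p + 2)*(p + 3)*(p + 1)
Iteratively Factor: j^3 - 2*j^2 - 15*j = (j)*(j^2 - 2*j - 15) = j*(j + 3)*(j - 5)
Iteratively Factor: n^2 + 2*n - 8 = (n + 4)*(n - 2)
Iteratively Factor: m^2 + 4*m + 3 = (m + 3)*(m + 1)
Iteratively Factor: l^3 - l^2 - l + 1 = (l - 1)*(l^2 - 1) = (l - 1)^2*(l + 1)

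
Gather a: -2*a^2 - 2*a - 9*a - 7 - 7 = -2*a^2 - 11*a - 14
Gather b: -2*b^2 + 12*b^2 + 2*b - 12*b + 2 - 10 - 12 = 10*b^2 - 10*b - 20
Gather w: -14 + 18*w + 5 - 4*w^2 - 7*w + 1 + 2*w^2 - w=-2*w^2 + 10*w - 8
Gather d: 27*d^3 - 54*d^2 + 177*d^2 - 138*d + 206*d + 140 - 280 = 27*d^3 + 123*d^2 + 68*d - 140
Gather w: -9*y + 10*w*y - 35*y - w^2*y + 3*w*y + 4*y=-w^2*y + 13*w*y - 40*y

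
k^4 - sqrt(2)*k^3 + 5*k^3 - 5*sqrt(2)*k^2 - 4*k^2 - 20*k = k*(k + 5)*(k - 2*sqrt(2))*(k + sqrt(2))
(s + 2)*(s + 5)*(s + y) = s^3 + s^2*y + 7*s^2 + 7*s*y + 10*s + 10*y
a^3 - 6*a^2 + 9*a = a*(a - 3)^2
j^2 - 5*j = j*(j - 5)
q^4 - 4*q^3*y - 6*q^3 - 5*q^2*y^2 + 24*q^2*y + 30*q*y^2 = q*(q - 6)*(q - 5*y)*(q + y)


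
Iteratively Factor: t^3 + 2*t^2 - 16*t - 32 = (t - 4)*(t^2 + 6*t + 8) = (t - 4)*(t + 4)*(t + 2)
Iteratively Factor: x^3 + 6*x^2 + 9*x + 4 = (x + 1)*(x^2 + 5*x + 4) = (x + 1)^2*(x + 4)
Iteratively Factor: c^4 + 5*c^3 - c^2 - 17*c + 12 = (c - 1)*(c^3 + 6*c^2 + 5*c - 12) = (c - 1)*(c + 4)*(c^2 + 2*c - 3) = (c - 1)^2*(c + 4)*(c + 3)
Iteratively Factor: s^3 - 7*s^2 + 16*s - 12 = (s - 2)*(s^2 - 5*s + 6) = (s - 3)*(s - 2)*(s - 2)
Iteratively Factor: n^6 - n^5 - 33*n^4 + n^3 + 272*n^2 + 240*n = (n + 3)*(n^5 - 4*n^4 - 21*n^3 + 64*n^2 + 80*n) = (n - 5)*(n + 3)*(n^4 + n^3 - 16*n^2 - 16*n) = (n - 5)*(n - 4)*(n + 3)*(n^3 + 5*n^2 + 4*n) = (n - 5)*(n - 4)*(n + 1)*(n + 3)*(n^2 + 4*n) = n*(n - 5)*(n - 4)*(n + 1)*(n + 3)*(n + 4)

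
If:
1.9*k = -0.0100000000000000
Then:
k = -0.01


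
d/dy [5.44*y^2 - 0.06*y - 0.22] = 10.88*y - 0.06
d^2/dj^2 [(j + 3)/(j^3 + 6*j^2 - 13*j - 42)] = 2*((j + 3)*(3*j^2 + 12*j - 13)^2 + (-3*j^2 - 12*j - 3*(j + 2)*(j + 3) + 13)*(j^3 + 6*j^2 - 13*j - 42))/(j^3 + 6*j^2 - 13*j - 42)^3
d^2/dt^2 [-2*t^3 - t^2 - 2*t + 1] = -12*t - 2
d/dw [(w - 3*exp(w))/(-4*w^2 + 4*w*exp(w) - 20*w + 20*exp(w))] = (-(w - 3*exp(w))*(w*exp(w) - 2*w + 6*exp(w) - 5) + (3*exp(w) - 1)*(w^2 - w*exp(w) + 5*w - 5*exp(w)))/(4*(w^2 - w*exp(w) + 5*w - 5*exp(w))^2)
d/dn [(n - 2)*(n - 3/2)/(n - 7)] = (n^2 - 14*n + 43/2)/(n^2 - 14*n + 49)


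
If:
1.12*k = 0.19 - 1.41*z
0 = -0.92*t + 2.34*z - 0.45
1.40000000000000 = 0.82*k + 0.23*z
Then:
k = 2.15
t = -4.49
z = -1.57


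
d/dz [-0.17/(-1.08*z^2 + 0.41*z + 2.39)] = (0.0697 - 0.3672*z)/(-1.08*z^2 + 0.41*z + 2.39)^2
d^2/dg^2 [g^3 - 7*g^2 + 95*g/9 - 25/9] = 6*g - 14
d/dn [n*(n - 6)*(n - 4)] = 3*n^2 - 20*n + 24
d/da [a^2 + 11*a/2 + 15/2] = 2*a + 11/2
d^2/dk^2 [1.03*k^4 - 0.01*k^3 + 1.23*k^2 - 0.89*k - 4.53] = 12.36*k^2 - 0.06*k + 2.46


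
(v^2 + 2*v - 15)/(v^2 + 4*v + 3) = (v^2 + 2*v - 15)/(v^2 + 4*v + 3)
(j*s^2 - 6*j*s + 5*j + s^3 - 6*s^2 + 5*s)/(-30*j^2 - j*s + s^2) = (-j*s^2 + 6*j*s - 5*j - s^3 + 6*s^2 - 5*s)/(30*j^2 + j*s - s^2)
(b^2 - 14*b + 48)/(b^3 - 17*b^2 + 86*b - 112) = (b - 6)/(b^2 - 9*b + 14)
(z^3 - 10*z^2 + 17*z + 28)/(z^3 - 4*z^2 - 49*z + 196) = (z + 1)/(z + 7)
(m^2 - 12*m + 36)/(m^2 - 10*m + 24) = (m - 6)/(m - 4)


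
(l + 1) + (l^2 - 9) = l^2 + l - 8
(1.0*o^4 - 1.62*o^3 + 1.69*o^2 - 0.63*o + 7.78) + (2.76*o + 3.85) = 1.0*o^4 - 1.62*o^3 + 1.69*o^2 + 2.13*o + 11.63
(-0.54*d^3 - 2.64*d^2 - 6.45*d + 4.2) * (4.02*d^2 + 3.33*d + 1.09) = -2.1708*d^5 - 12.411*d^4 - 35.3088*d^3 - 7.4721*d^2 + 6.9555*d + 4.578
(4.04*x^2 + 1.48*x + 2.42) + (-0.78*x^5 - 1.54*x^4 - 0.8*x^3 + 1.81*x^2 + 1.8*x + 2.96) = -0.78*x^5 - 1.54*x^4 - 0.8*x^3 + 5.85*x^2 + 3.28*x + 5.38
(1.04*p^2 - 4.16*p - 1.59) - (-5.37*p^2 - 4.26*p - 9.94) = 6.41*p^2 + 0.0999999999999996*p + 8.35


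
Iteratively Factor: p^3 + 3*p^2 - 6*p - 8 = (p - 2)*(p^2 + 5*p + 4) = (p - 2)*(p + 4)*(p + 1)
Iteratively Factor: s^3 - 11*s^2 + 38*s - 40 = (s - 4)*(s^2 - 7*s + 10) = (s - 4)*(s - 2)*(s - 5)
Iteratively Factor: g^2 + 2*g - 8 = (g + 4)*(g - 2)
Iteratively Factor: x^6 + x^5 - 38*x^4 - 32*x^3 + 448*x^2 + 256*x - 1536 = (x + 4)*(x^5 - 3*x^4 - 26*x^3 + 72*x^2 + 160*x - 384) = (x - 2)*(x + 4)*(x^4 - x^3 - 28*x^2 + 16*x + 192) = (x - 4)*(x - 2)*(x + 4)*(x^3 + 3*x^2 - 16*x - 48) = (x - 4)*(x - 2)*(x + 3)*(x + 4)*(x^2 - 16) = (x - 4)^2*(x - 2)*(x + 3)*(x + 4)*(x + 4)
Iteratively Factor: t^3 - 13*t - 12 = (t - 4)*(t^2 + 4*t + 3) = (t - 4)*(t + 1)*(t + 3)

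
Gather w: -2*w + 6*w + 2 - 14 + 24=4*w + 12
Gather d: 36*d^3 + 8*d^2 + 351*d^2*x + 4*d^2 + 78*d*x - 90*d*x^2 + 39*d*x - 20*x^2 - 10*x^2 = 36*d^3 + d^2*(351*x + 12) + d*(-90*x^2 + 117*x) - 30*x^2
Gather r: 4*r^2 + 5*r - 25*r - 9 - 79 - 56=4*r^2 - 20*r - 144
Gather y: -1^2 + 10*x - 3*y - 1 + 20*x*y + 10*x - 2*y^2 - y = 20*x - 2*y^2 + y*(20*x - 4) - 2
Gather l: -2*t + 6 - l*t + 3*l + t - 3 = l*(3 - t) - t + 3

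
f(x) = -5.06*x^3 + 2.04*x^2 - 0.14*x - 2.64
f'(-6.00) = -571.10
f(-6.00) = 1164.60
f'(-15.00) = -3476.84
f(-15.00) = 17535.96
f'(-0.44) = -4.87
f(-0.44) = -1.75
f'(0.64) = -3.75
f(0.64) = -3.22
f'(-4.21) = -286.37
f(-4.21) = 411.68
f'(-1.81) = -57.26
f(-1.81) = 34.30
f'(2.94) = -119.35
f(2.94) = -114.00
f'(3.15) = -137.91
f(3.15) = -140.99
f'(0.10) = 0.12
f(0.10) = -2.64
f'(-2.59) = -112.54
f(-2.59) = 99.32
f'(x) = -15.18*x^2 + 4.08*x - 0.14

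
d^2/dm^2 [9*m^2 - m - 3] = 18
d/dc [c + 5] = 1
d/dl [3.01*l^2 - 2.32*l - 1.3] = 6.02*l - 2.32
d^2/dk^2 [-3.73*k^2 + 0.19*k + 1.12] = -7.46000000000000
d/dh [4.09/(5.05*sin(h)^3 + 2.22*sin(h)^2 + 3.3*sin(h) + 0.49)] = (-18.1596*sin(h) + 30.98175*cos(2*h) - 44.47875)*cos(h)/(5.05*sin(h)^3 + 2.22*sin(h)^2 + 3.3*sin(h) + 0.49)^2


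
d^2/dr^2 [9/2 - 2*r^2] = -4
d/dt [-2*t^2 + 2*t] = 2 - 4*t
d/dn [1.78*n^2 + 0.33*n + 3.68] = 3.56*n + 0.33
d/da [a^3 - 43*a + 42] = 3*a^2 - 43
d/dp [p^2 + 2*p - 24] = 2*p + 2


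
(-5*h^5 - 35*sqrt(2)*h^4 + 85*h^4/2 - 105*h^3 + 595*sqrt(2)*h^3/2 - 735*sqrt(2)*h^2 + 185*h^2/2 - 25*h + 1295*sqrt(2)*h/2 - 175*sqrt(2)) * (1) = -5*h^5 - 35*sqrt(2)*h^4 + 85*h^4/2 - 105*h^3 + 595*sqrt(2)*h^3/2 - 735*sqrt(2)*h^2 + 185*h^2/2 - 25*h + 1295*sqrt(2)*h/2 - 175*sqrt(2)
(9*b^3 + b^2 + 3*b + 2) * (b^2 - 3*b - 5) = 9*b^5 - 26*b^4 - 45*b^3 - 12*b^2 - 21*b - 10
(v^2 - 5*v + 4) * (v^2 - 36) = v^4 - 5*v^3 - 32*v^2 + 180*v - 144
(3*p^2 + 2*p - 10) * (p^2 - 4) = 3*p^4 + 2*p^3 - 22*p^2 - 8*p + 40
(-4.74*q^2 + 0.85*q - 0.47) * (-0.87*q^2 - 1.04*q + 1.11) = 4.1238*q^4 + 4.1901*q^3 - 5.7365*q^2 + 1.4323*q - 0.5217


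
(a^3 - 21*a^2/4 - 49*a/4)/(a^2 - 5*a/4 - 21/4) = a*(a - 7)/(a - 3)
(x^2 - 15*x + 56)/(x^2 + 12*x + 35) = (x^2 - 15*x + 56)/(x^2 + 12*x + 35)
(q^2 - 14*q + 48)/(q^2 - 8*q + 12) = (q - 8)/(q - 2)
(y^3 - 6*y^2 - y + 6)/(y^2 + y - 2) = (y^2 - 5*y - 6)/(y + 2)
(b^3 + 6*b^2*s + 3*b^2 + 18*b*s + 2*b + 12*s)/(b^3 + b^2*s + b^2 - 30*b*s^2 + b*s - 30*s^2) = (-b - 2)/(-b + 5*s)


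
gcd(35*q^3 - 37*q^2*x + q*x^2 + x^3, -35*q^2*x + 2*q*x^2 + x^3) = -35*q^2 + 2*q*x + x^2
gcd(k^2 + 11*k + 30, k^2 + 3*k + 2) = 1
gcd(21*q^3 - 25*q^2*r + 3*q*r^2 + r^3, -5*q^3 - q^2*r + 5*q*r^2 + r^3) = q - r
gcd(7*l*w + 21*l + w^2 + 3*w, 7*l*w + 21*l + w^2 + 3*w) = 7*l*w + 21*l + w^2 + 3*w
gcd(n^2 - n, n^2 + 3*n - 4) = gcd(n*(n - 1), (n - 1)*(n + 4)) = n - 1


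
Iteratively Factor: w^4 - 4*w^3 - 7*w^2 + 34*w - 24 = (w - 1)*(w^3 - 3*w^2 - 10*w + 24) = (w - 4)*(w - 1)*(w^2 + w - 6) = (w - 4)*(w - 1)*(w + 3)*(w - 2)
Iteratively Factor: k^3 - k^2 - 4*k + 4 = (k - 1)*(k^2 - 4) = (k - 2)*(k - 1)*(k + 2)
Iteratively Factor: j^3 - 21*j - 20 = (j + 4)*(j^2 - 4*j - 5) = (j - 5)*(j + 4)*(j + 1)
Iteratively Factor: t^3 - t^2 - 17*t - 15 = (t + 3)*(t^2 - 4*t - 5) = (t - 5)*(t + 3)*(t + 1)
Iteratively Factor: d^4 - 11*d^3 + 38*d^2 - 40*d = (d)*(d^3 - 11*d^2 + 38*d - 40) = d*(d - 4)*(d^2 - 7*d + 10) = d*(d - 5)*(d - 4)*(d - 2)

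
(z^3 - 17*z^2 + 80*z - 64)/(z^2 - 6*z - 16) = (z^2 - 9*z + 8)/(z + 2)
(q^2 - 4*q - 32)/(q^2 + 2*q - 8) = (q - 8)/(q - 2)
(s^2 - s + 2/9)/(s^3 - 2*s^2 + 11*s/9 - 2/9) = 1/(s - 1)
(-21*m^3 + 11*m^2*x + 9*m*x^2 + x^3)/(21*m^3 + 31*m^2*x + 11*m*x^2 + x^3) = (-m + x)/(m + x)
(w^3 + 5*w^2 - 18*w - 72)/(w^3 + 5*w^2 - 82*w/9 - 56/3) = 9*(w^2 - w - 12)/(9*w^2 - 9*w - 28)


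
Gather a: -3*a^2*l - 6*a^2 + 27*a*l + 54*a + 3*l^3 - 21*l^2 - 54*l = a^2*(-3*l - 6) + a*(27*l + 54) + 3*l^3 - 21*l^2 - 54*l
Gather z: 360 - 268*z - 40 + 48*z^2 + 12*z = 48*z^2 - 256*z + 320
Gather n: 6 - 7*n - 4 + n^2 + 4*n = n^2 - 3*n + 2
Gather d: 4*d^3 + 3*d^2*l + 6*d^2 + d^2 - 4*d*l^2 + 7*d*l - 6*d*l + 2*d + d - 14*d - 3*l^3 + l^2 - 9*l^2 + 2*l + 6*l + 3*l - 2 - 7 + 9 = 4*d^3 + d^2*(3*l + 7) + d*(-4*l^2 + l - 11) - 3*l^3 - 8*l^2 + 11*l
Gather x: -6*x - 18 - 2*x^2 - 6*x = -2*x^2 - 12*x - 18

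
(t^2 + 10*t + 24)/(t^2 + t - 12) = (t + 6)/(t - 3)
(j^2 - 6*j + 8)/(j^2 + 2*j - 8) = (j - 4)/(j + 4)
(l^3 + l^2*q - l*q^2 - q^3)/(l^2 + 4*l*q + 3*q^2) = (l^2 - q^2)/(l + 3*q)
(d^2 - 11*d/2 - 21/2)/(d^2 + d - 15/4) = 2*(2*d^2 - 11*d - 21)/(4*d^2 + 4*d - 15)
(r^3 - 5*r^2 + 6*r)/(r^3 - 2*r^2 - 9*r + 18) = r/(r + 3)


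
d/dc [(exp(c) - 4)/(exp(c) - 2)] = 2*exp(c)/(exp(c) - 2)^2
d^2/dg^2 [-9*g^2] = -18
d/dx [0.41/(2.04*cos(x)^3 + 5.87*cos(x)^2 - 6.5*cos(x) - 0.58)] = (2.5092*cos(x)^2 + 4.8134*cos(x) - 2.665)*sin(x)/(2.04*cos(x)^3 + 5.87*cos(x)^2 - 6.5*cos(x) - 0.58)^2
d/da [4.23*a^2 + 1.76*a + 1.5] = 8.46*a + 1.76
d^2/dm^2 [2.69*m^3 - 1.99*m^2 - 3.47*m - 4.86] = 16.14*m - 3.98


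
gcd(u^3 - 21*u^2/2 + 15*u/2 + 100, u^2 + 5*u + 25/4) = u + 5/2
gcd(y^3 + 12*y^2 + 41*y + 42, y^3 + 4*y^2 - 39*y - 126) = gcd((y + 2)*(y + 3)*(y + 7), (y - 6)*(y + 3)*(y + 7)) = y^2 + 10*y + 21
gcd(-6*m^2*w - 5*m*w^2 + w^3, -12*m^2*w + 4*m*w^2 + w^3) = w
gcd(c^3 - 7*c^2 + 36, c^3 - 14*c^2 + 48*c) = c - 6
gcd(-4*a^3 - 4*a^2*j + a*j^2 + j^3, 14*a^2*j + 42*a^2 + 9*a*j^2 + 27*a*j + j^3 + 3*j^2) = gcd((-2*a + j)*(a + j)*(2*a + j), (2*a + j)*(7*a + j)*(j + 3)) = 2*a + j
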